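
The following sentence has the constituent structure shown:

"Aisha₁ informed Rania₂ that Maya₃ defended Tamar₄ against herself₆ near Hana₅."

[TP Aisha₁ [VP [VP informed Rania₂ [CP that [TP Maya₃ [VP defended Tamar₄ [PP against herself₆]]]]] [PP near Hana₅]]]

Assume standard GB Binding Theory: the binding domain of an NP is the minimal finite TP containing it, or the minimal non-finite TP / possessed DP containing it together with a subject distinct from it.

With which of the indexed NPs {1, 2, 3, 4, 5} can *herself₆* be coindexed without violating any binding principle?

{3, 4}

*herself* is an anaphor, so Principle A applies: it must be bound in its binding domain.
Binding domain of *herself₆*: the embedded TP, whose subject is Maya₃.
*Aisha₁* c-commands the anaphor but is outside its binding domain → cannot satisfy Principle A.
*Rania₂* c-commands the anaphor but is outside its binding domain → cannot satisfy Principle A.
*Maya₃* c-commands the anaphor within its binding domain → licit binder.
*Tamar₄* c-commands the anaphor within its binding domain → licit binder.
*Hana₅* does not c-command the anaphor → cannot bind it.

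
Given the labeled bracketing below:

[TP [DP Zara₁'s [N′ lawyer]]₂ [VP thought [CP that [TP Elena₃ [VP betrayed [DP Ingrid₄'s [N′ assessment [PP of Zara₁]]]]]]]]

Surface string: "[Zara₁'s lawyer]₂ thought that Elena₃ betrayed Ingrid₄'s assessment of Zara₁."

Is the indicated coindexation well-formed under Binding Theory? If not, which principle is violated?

The two coindexed NPs are *Zara₁* and *Zara₁*.
*Zara₁* is an R-expression; no coindexed NP c-commands it, so Principle C holds.
*Zara₁* is an R-expression; *Zara₁* does not c-command it, and no other NP shares its index, so Principle C is satisfied.
All principles are respected.

grammatical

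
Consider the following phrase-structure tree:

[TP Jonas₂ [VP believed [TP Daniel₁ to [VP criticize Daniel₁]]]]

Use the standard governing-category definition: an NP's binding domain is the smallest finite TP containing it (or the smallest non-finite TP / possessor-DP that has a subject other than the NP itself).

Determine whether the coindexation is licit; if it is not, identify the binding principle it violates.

Principle C

The two coindexed NPs are *Daniel₁* (the higher occurrence) and *Daniel₁* (the lower occurrence).
*Daniel₁* (the lower occurrence) is an R-expression. Principle C requires it to be free everywhere.
*Daniel₁* (the higher occurrence) c-commands it and carries the same index.
The R-expression is bound → Principle C violation.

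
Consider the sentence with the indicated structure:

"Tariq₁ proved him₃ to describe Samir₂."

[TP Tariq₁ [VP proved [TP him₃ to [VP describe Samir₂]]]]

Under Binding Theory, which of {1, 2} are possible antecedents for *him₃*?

none

*him* is a pronoun, so Principle B applies: it must be free in its binding domain.
Binding domain of *him₃*: the matrix TP, whose subject is Tariq₁.
*Tariq₁* c-commands the pronoun within its binding domain → coindexation would violate Principle B.
*Samir₂*: the pronoun c-commands this R-expression → coindexation would violate Principle C on *Samir₂*.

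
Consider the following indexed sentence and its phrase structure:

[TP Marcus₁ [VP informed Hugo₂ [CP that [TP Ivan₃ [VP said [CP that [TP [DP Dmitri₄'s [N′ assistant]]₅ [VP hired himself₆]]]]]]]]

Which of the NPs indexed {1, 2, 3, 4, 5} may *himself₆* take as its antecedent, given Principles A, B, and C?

{5}

*himself* is an anaphor, so Principle A applies: it must be bound in its binding domain.
Binding domain of *himself₆*: the embedded TP, whose subject is [Dmitri₄'s assistant]₅.
*Marcus₁* c-commands the anaphor but is outside its binding domain → cannot satisfy Principle A.
*Hugo₂* c-commands the anaphor but is outside its binding domain → cannot satisfy Principle A.
*Ivan₃* c-commands the anaphor but is outside its binding domain → cannot satisfy Principle A.
*Dmitri₄* does not c-command the anaphor → cannot bind it.
*[Dmitri₄'s assistant]₅* c-commands the anaphor within its binding domain → licit binder.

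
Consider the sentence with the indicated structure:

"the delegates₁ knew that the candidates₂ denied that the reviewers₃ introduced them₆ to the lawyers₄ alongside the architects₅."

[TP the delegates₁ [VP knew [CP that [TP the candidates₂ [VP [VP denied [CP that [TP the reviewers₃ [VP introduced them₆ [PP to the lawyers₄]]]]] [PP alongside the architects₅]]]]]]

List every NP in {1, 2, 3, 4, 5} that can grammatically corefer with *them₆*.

*them* is a pronoun, so Principle B applies: it must be free in its binding domain.
Binding domain of *them₆*: the embedded TP, whose subject is the reviewers₃.
*the delegates₁* c-commands the pronoun but from outside its binding domain, and is not c-commanded by it → coindexation permitted.
*the candidates₂* c-commands the pronoun but from outside its binding domain, and is not c-commanded by it → coindexation permitted.
*the reviewers₃* c-commands the pronoun within its binding domain → coindexation would violate Principle B.
*the lawyers₄*: the pronoun c-commands this R-expression → coindexation would violate Principle C on *the lawyers₄*.
*the architects₅* and the pronoun do not c-command one another → neither Principle B nor Principle C is at stake; coindexation permitted.

{1, 2, 5}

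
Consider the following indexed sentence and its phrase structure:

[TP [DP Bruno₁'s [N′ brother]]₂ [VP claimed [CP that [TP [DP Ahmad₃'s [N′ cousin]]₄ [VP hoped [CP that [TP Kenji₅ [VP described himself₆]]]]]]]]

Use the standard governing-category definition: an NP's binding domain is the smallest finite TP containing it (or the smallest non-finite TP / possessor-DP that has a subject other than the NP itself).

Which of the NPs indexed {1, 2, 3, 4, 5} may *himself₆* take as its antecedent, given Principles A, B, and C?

{5}

*himself* is an anaphor, so Principle A applies: it must be bound in its binding domain.
Binding domain of *himself₆*: the embedded TP, whose subject is Kenji₅.
*Bruno₁* does not c-command the anaphor → cannot bind it.
*[Bruno₁'s brother]₂* c-commands the anaphor but is outside its binding domain → cannot satisfy Principle A.
*Ahmad₃* does not c-command the anaphor → cannot bind it.
*[Ahmad₃'s cousin]₄* c-commands the anaphor but is outside its binding domain → cannot satisfy Principle A.
*Kenji₅* c-commands the anaphor within its binding domain → licit binder.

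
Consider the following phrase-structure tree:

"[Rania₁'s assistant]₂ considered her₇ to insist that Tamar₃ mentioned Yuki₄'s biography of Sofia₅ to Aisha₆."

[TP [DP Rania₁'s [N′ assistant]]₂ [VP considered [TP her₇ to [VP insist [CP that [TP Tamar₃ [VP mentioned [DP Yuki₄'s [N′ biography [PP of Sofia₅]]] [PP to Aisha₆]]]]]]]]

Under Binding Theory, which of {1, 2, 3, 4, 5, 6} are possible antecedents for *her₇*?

{1}

*her* is a pronoun, so Principle B applies: it must be free in its binding domain.
Binding domain of *her₇*: the matrix TP, whose subject is [Rania₁'s assistant]₂.
*Rania₁* and the pronoun do not c-command one another → neither Principle B nor Principle C is at stake; coindexation permitted.
*[Rania₁'s assistant]₂* c-commands the pronoun within its binding domain → coindexation would violate Principle B.
*Tamar₃*: the pronoun c-commands this R-expression → coindexation would violate Principle C on *Tamar₃*.
*Yuki₄*: the pronoun c-commands this R-expression → coindexation would violate Principle C on *Yuki₄*.
*Sofia₅*: the pronoun c-commands this R-expression → coindexation would violate Principle C on *Sofia₅*.
*Aisha₆*: the pronoun c-commands this R-expression → coindexation would violate Principle C on *Aisha₆*.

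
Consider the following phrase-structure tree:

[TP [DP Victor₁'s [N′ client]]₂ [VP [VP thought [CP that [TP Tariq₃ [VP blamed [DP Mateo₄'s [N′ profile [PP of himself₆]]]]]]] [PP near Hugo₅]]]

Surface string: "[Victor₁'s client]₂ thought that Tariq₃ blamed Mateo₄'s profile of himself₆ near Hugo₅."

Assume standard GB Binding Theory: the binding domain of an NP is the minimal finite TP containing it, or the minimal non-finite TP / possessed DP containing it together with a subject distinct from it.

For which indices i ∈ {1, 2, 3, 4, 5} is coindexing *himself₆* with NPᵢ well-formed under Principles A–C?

{4}

*himself* is an anaphor, so Principle A applies: it must be bound in its binding domain.
Binding domain of *himself₆*: the possessed DP, whose subject is Mateo₄.
*Victor₁* does not c-command the anaphor → cannot bind it.
*[Victor₁'s client]₂* c-commands the anaphor but is outside its binding domain → cannot satisfy Principle A.
*Tariq₃* c-commands the anaphor but is outside its binding domain → cannot satisfy Principle A.
*Mateo₄* c-commands the anaphor within its binding domain → licit binder.
*Hugo₅* does not c-command the anaphor → cannot bind it.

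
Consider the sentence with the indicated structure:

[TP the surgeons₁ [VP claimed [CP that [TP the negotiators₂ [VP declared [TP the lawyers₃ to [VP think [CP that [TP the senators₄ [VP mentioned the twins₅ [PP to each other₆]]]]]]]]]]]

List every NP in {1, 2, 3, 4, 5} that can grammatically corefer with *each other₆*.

{4, 5}

*each other* is an anaphor, so Principle A applies: it must be bound in its binding domain.
Binding domain of *each other₆*: the embedded TP, whose subject is the senators₄.
*the surgeons₁* c-commands the anaphor but is outside its binding domain → cannot satisfy Principle A.
*the negotiators₂* c-commands the anaphor but is outside its binding domain → cannot satisfy Principle A.
*the lawyers₃* c-commands the anaphor but is outside its binding domain → cannot satisfy Principle A.
*the senators₄* c-commands the anaphor within its binding domain → licit binder.
*the twins₅* c-commands the anaphor within its binding domain → licit binder.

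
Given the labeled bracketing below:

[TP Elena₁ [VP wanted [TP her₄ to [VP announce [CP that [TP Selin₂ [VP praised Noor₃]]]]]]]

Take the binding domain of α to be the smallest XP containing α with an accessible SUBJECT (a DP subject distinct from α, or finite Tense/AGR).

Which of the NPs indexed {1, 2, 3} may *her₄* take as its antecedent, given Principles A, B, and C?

*her* is a pronoun, so Principle B applies: it must be free in its binding domain.
Binding domain of *her₄*: the matrix TP, whose subject is Elena₁.
*Elena₁* c-commands the pronoun within its binding domain → coindexation would violate Principle B.
*Selin₂*: the pronoun c-commands this R-expression → coindexation would violate Principle C on *Selin₂*.
*Noor₃*: the pronoun c-commands this R-expression → coindexation would violate Principle C on *Noor₃*.

none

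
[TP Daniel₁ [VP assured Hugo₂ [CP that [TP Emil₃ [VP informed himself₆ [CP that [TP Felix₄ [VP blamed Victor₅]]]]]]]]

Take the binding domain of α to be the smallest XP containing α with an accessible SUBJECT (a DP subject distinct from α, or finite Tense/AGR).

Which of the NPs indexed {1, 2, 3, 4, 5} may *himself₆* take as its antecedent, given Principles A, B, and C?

{3}

*himself* is an anaphor, so Principle A applies: it must be bound in its binding domain.
Binding domain of *himself₆*: the embedded TP, whose subject is Emil₃.
*Daniel₁* c-commands the anaphor but is outside its binding domain → cannot satisfy Principle A.
*Hugo₂* c-commands the anaphor but is outside its binding domain → cannot satisfy Principle A.
*Emil₃* c-commands the anaphor within its binding domain → licit binder.
*Felix₄* does not c-command the anaphor → cannot bind it.
*Victor₅* does not c-command the anaphor → cannot bind it.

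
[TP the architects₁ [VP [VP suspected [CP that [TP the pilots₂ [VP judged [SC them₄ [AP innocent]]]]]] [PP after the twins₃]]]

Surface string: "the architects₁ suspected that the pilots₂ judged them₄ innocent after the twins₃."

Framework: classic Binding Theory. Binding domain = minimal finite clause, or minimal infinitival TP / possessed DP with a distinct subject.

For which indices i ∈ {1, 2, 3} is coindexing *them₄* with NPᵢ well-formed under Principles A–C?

{1, 3}

*them* is a pronoun, so Principle B applies: it must be free in its binding domain.
Binding domain of *them₄*: the embedded TP, whose subject is the pilots₂.
*the architects₁* c-commands the pronoun but from outside its binding domain, and is not c-commanded by it → coindexation permitted.
*the pilots₂* c-commands the pronoun within its binding domain → coindexation would violate Principle B.
*the twins₃* and the pronoun do not c-command one another → neither Principle B nor Principle C is at stake; coindexation permitted.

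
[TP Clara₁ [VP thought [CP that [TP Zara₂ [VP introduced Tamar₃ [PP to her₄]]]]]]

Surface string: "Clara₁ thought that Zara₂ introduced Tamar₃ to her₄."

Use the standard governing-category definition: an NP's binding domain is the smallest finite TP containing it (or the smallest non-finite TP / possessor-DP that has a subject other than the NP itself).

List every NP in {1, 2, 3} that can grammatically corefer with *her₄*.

{1}

*her* is a pronoun, so Principle B applies: it must be free in its binding domain.
Binding domain of *her₄*: the embedded TP, whose subject is Zara₂.
*Clara₁* c-commands the pronoun but from outside its binding domain, and is not c-commanded by it → coindexation permitted.
*Zara₂* c-commands the pronoun within its binding domain → coindexation would violate Principle B.
*Tamar₃* c-commands the pronoun within its binding domain → coindexation would violate Principle B.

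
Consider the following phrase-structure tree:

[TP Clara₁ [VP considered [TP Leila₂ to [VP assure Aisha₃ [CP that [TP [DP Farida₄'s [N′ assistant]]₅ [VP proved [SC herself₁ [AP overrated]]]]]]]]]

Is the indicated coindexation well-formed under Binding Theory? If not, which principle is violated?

Principle A

The two coindexed NPs are *Clara₁* and *herself₁*.
*herself₁* is an anaphor. Principle A requires it to be bound within its binding domain — the embedded TP, whose subject is [Farida₄'s assistant]₅.
Within that domain it is c-commanded by *[Farida₄'s assistant]₅*, which does not share its index.
*Clara₁* does c-command the anaphor, but from outside its binding domain.
The anaphor is unbound in its domain → Principle A violation.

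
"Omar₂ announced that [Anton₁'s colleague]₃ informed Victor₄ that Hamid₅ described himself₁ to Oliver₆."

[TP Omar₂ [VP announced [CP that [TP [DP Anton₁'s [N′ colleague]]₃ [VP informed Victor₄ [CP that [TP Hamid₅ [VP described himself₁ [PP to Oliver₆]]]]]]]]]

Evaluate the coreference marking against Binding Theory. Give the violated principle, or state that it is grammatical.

Principle A

The two coindexed NPs are *Anton₁* and *himself₁*.
*himself₁* is an anaphor. Principle A requires it to be bound within its binding domain — the embedded TP, whose subject is Hamid₅.
Within that domain it is c-commanded by *Hamid₅*, which does not share its index.
*Anton₁* does not c-command the anaphor at all.
The anaphor is unbound in its domain → Principle A violation.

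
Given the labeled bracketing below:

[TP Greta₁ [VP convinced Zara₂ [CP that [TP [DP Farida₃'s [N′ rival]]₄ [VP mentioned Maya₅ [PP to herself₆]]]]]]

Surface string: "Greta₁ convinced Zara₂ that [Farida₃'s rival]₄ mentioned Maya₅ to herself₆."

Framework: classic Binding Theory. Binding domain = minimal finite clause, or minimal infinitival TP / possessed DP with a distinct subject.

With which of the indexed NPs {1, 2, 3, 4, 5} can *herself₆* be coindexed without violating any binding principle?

*herself* is an anaphor, so Principle A applies: it must be bound in its binding domain.
Binding domain of *herself₆*: the embedded TP, whose subject is [Farida₃'s rival]₄.
*Greta₁* c-commands the anaphor but is outside its binding domain → cannot satisfy Principle A.
*Zara₂* c-commands the anaphor but is outside its binding domain → cannot satisfy Principle A.
*Farida₃* does not c-command the anaphor → cannot bind it.
*[Farida₃'s rival]₄* c-commands the anaphor within its binding domain → licit binder.
*Maya₅* c-commands the anaphor within its binding domain → licit binder.

{4, 5}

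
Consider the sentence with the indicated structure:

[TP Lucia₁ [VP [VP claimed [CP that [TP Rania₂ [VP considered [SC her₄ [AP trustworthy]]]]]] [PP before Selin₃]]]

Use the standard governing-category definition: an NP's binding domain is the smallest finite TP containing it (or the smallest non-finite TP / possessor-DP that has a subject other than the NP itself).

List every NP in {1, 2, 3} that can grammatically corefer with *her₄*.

*her* is a pronoun, so Principle B applies: it must be free in its binding domain.
Binding domain of *her₄*: the embedded TP, whose subject is Rania₂.
*Lucia₁* c-commands the pronoun but from outside its binding domain, and is not c-commanded by it → coindexation permitted.
*Rania₂* c-commands the pronoun within its binding domain → coindexation would violate Principle B.
*Selin₃* and the pronoun do not c-command one another → neither Principle B nor Principle C is at stake; coindexation permitted.

{1, 3}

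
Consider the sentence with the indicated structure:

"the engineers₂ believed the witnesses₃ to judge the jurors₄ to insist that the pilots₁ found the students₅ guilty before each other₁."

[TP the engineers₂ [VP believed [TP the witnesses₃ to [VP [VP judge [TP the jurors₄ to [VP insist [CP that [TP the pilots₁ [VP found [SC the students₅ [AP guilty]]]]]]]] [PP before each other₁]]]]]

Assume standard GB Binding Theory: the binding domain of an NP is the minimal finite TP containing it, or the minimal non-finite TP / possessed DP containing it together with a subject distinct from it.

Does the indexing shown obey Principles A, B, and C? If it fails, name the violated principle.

Principle A

The two coindexed NPs are *the pilots₁* and *each other₁*.
*each other₁* is an anaphor. Principle A requires it to be bound within its binding domain — the embedded TP, whose subject is the witnesses₃.
Within that domain it is c-commanded by *the witnesses₃*, which does not share its index.
*the pilots₁* does not c-command the anaphor at all.
The anaphor is unbound in its domain → Principle A violation.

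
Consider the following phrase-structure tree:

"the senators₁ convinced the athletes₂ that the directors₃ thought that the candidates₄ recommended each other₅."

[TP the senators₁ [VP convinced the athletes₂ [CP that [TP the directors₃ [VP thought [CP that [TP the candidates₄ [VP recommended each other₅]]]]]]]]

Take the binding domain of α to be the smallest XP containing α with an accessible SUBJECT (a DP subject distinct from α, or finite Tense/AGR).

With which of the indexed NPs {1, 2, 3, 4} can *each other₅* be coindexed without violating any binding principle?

*each other* is an anaphor, so Principle A applies: it must be bound in its binding domain.
Binding domain of *each other₅*: the embedded TP, whose subject is the candidates₄.
*the senators₁* c-commands the anaphor but is outside its binding domain → cannot satisfy Principle A.
*the athletes₂* c-commands the anaphor but is outside its binding domain → cannot satisfy Principle A.
*the directors₃* c-commands the anaphor but is outside its binding domain → cannot satisfy Principle A.
*the candidates₄* c-commands the anaphor within its binding domain → licit binder.

{4}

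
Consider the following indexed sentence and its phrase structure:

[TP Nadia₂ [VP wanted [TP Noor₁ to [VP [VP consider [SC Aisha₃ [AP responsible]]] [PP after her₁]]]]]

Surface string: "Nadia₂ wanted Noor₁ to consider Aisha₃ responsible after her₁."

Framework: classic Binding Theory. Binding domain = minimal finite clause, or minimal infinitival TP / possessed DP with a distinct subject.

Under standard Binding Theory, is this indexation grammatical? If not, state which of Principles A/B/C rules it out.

The two coindexed NPs are *Noor₁* and *her₁*.
*her₁* is a pronoun. Its binding domain is the embedded TP, whose subject is Noor₁.
*Noor₁* c-commands it within that domain and carries the same index.
The pronoun is locally bound → Principle B violation.

Principle B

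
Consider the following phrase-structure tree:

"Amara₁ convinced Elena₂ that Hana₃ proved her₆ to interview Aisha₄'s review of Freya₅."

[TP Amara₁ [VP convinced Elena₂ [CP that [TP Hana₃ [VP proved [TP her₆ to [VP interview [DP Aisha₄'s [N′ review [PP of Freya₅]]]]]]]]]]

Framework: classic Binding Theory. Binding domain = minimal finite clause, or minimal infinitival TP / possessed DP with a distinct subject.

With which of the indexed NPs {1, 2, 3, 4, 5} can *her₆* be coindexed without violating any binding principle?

*her* is a pronoun, so Principle B applies: it must be free in its binding domain.
Binding domain of *her₆*: the embedded TP, whose subject is Hana₃.
*Amara₁* c-commands the pronoun but from outside its binding domain, and is not c-commanded by it → coindexation permitted.
*Elena₂* c-commands the pronoun but from outside its binding domain, and is not c-commanded by it → coindexation permitted.
*Hana₃* c-commands the pronoun within its binding domain → coindexation would violate Principle B.
*Aisha₄*: the pronoun c-commands this R-expression → coindexation would violate Principle C on *Aisha₄*.
*Freya₅*: the pronoun c-commands this R-expression → coindexation would violate Principle C on *Freya₅*.

{1, 2}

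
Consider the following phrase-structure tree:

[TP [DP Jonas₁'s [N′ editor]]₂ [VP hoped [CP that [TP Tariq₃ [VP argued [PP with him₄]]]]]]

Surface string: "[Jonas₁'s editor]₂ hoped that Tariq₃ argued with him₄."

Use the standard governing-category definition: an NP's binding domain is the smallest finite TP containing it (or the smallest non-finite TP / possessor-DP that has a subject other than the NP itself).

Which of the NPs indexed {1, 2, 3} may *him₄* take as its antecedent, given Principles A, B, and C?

*him* is a pronoun, so Principle B applies: it must be free in its binding domain.
Binding domain of *him₄*: the embedded TP, whose subject is Tariq₃.
*Jonas₁* and the pronoun do not c-command one another → neither Principle B nor Principle C is at stake; coindexation permitted.
*[Jonas₁'s editor]₂* c-commands the pronoun but from outside its binding domain, and is not c-commanded by it → coindexation permitted.
*Tariq₃* c-commands the pronoun within its binding domain → coindexation would violate Principle B.

{1, 2}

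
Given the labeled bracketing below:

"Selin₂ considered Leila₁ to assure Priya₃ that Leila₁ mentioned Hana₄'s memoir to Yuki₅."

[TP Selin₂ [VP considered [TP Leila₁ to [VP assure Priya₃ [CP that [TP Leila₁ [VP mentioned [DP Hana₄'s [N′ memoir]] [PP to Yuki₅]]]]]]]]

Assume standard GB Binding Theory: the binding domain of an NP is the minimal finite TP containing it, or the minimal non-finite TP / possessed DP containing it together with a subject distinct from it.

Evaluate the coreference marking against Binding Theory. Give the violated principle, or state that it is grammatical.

The two coindexed NPs are *Leila₁* (the higher occurrence) and *Leila₁* (the lower occurrence).
*Leila₁* (the lower occurrence) is an R-expression. Principle C requires it to be free everywhere.
*Leila₁* (the higher occurrence) c-commands it and carries the same index.
The R-expression is bound → Principle C violation.

Principle C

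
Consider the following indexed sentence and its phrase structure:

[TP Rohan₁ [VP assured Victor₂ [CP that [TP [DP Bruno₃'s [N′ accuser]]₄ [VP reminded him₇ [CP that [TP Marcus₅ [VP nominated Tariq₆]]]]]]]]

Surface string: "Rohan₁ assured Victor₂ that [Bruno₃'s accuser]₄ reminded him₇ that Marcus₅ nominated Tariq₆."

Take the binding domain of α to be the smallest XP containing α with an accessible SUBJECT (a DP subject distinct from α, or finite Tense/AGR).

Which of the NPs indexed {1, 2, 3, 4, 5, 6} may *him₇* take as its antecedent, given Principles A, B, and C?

{1, 2, 3}

*him* is a pronoun, so Principle B applies: it must be free in its binding domain.
Binding domain of *him₇*: the embedded TP, whose subject is [Bruno₃'s accuser]₄.
*Rohan₁* c-commands the pronoun but from outside its binding domain, and is not c-commanded by it → coindexation permitted.
*Victor₂* c-commands the pronoun but from outside its binding domain, and is not c-commanded by it → coindexation permitted.
*Bruno₃* and the pronoun do not c-command one another → neither Principle B nor Principle C is at stake; coindexation permitted.
*[Bruno₃'s accuser]₄* c-commands the pronoun within its binding domain → coindexation would violate Principle B.
*Marcus₅*: the pronoun c-commands this R-expression → coindexation would violate Principle C on *Marcus₅*.
*Tariq₆*: the pronoun c-commands this R-expression → coindexation would violate Principle C on *Tariq₆*.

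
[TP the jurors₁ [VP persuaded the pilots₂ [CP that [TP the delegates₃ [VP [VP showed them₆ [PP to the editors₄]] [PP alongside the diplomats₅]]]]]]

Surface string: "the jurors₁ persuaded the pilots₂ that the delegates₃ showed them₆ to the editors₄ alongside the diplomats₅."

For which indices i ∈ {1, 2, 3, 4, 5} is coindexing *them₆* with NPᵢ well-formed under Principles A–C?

*them* is a pronoun, so Principle B applies: it must be free in its binding domain.
Binding domain of *them₆*: the embedded TP, whose subject is the delegates₃.
*the jurors₁* c-commands the pronoun but from outside its binding domain, and is not c-commanded by it → coindexation permitted.
*the pilots₂* c-commands the pronoun but from outside its binding domain, and is not c-commanded by it → coindexation permitted.
*the delegates₃* c-commands the pronoun within its binding domain → coindexation would violate Principle B.
*the editors₄*: the pronoun c-commands this R-expression → coindexation would violate Principle C on *the editors₄*.
*the diplomats₅* and the pronoun do not c-command one another → neither Principle B nor Principle C is at stake; coindexation permitted.

{1, 2, 5}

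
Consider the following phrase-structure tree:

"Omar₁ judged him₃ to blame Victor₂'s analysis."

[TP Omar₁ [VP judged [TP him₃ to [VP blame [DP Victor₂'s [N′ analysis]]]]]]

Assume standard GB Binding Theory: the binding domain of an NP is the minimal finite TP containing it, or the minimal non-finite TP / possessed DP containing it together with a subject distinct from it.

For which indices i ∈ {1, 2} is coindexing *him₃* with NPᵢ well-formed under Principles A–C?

none

*him* is a pronoun, so Principle B applies: it must be free in its binding domain.
Binding domain of *him₃*: the matrix TP, whose subject is Omar₁.
*Omar₁* c-commands the pronoun within its binding domain → coindexation would violate Principle B.
*Victor₂*: the pronoun c-commands this R-expression → coindexation would violate Principle C on *Victor₂*.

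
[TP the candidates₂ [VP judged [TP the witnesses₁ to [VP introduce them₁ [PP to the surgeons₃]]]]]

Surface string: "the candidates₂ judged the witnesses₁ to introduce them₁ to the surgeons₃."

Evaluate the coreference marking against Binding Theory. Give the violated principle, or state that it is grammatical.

The two coindexed NPs are *the witnesses₁* and *them₁*.
*them₁* is a pronoun. Its binding domain is the embedded TP, whose subject is the witnesses₁.
*the witnesses₁* c-commands it within that domain and carries the same index.
The pronoun is locally bound → Principle B violation.

Principle B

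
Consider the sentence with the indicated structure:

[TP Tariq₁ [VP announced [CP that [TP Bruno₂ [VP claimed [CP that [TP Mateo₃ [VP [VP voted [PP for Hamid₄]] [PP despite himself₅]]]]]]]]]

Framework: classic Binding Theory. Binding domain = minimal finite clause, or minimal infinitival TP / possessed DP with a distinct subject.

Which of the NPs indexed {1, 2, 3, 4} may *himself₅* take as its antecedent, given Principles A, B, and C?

{3}

*himself* is an anaphor, so Principle A applies: it must be bound in its binding domain.
Binding domain of *himself₅*: the embedded TP, whose subject is Mateo₃.
*Tariq₁* c-commands the anaphor but is outside its binding domain → cannot satisfy Principle A.
*Bruno₂* c-commands the anaphor but is outside its binding domain → cannot satisfy Principle A.
*Mateo₃* c-commands the anaphor within its binding domain → licit binder.
*Hamid₄* does not c-command the anaphor → cannot bind it.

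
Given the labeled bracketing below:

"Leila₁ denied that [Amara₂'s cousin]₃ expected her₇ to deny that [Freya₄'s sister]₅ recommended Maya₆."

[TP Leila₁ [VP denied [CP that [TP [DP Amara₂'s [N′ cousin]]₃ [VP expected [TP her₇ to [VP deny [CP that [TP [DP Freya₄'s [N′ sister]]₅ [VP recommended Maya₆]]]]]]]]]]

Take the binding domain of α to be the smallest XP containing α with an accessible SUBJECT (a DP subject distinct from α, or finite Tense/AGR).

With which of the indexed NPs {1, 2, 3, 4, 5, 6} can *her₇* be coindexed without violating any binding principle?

{1, 2}

*her* is a pronoun, so Principle B applies: it must be free in its binding domain.
Binding domain of *her₇*: the embedded TP, whose subject is [Amara₂'s cousin]₃.
*Leila₁* c-commands the pronoun but from outside its binding domain, and is not c-commanded by it → coindexation permitted.
*Amara₂* and the pronoun do not c-command one another → neither Principle B nor Principle C is at stake; coindexation permitted.
*[Amara₂'s cousin]₃* c-commands the pronoun within its binding domain → coindexation would violate Principle B.
*Freya₄*: the pronoun c-commands this R-expression → coindexation would violate Principle C on *Freya₄*.
*[Freya₄'s sister]₅*: the pronoun c-commands this R-expression → coindexation would violate Principle C on *[Freya₄'s sister]₅*.
*Maya₆*: the pronoun c-commands this R-expression → coindexation would violate Principle C on *Maya₆*.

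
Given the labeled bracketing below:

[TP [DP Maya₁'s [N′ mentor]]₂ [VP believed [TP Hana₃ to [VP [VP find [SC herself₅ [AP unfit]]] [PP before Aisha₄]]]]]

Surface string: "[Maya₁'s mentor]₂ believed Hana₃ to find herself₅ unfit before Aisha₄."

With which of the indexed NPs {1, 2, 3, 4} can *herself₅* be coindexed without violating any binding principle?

*herself* is an anaphor, so Principle A applies: it must be bound in its binding domain.
Binding domain of *herself₅*: the embedded TP, whose subject is Hana₃.
*Maya₁* does not c-command the anaphor → cannot bind it.
*[Maya₁'s mentor]₂* c-commands the anaphor but is outside its binding domain → cannot satisfy Principle A.
*Hana₃* c-commands the anaphor within its binding domain → licit binder.
*Aisha₄* does not c-command the anaphor → cannot bind it.

{3}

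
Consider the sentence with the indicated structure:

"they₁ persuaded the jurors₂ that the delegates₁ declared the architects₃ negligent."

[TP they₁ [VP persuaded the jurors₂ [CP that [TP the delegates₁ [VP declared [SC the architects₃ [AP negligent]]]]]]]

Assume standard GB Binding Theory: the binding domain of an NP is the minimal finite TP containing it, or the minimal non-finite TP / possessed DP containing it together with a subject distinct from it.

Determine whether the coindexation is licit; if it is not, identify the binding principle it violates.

The two coindexed NPs are *they₁* and *the delegates₁*.
*the delegates₁* is an R-expression. Principle C requires it to be free everywhere.
*they₁* c-commands it and carries the same index.
The R-expression is bound → Principle C violation.

Principle C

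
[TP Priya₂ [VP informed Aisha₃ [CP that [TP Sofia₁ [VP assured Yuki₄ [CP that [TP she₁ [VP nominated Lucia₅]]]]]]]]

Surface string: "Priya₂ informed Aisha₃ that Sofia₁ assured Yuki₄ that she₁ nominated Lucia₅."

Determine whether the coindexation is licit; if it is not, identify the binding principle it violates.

grammatical

The two coindexed NPs are *Sofia₁* and *she₁*.
*she₁* is a pronoun; nothing c-commands it within its binding domain (the embedded TP.), so Principle B holds trivially.
*Sofia₁* is an R-expression; *she₁* does not c-command it, and no other NP shares its index, so Principle C is satisfied.
All principles are respected.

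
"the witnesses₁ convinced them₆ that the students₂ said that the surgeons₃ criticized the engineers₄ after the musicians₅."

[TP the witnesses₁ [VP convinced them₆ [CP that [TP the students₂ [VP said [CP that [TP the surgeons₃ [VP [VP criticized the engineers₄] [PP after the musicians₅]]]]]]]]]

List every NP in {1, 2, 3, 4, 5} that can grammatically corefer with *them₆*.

none

*them* is a pronoun, so Principle B applies: it must be free in its binding domain.
Binding domain of *them₆*: the matrix TP, whose subject is the witnesses₁.
*the witnesses₁* c-commands the pronoun within its binding domain → coindexation would violate Principle B.
*the students₂*: the pronoun c-commands this R-expression → coindexation would violate Principle C on *the students₂*.
*the surgeons₃*: the pronoun c-commands this R-expression → coindexation would violate Principle C on *the surgeons₃*.
*the engineers₄*: the pronoun c-commands this R-expression → coindexation would violate Principle C on *the engineers₄*.
*the musicians₅*: the pronoun c-commands this R-expression → coindexation would violate Principle C on *the musicians₅*.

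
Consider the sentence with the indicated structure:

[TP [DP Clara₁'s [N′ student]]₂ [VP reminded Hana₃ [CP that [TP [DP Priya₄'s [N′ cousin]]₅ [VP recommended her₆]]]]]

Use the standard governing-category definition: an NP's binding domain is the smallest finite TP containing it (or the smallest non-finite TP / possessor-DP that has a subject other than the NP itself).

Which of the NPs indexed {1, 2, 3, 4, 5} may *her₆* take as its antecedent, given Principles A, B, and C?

{1, 2, 3, 4}

*her* is a pronoun, so Principle B applies: it must be free in its binding domain.
Binding domain of *her₆*: the embedded TP, whose subject is [Priya₄'s cousin]₅.
*Clara₁* and the pronoun do not c-command one another → neither Principle B nor Principle C is at stake; coindexation permitted.
*[Clara₁'s student]₂* c-commands the pronoun but from outside its binding domain, and is not c-commanded by it → coindexation permitted.
*Hana₃* c-commands the pronoun but from outside its binding domain, and is not c-commanded by it → coindexation permitted.
*Priya₄* and the pronoun do not c-command one another → neither Principle B nor Principle C is at stake; coindexation permitted.
*[Priya₄'s cousin]₅* c-commands the pronoun within its binding domain → coindexation would violate Principle B.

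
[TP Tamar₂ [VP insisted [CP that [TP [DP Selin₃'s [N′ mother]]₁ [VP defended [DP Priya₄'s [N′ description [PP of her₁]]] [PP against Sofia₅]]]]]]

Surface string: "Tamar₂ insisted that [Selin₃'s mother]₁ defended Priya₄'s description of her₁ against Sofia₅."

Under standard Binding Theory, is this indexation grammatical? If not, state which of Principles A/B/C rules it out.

The two coindexed NPs are *[Selin₃'s mother]₁* and *her₁*.
*her₁* is a pronoun; its binding domain is the possessed DP, whose subject is Priya₄. Within that domain it is c-commanded only by *Priya₄*, which carries a different index — the pronoun is free locally, so Principle B holds.
*[Selin₃'s mother]₁* is an R-expression; *her₁* does not c-command it, and no other NP shares its index, so Principle C is satisfied.
All principles are respected.

grammatical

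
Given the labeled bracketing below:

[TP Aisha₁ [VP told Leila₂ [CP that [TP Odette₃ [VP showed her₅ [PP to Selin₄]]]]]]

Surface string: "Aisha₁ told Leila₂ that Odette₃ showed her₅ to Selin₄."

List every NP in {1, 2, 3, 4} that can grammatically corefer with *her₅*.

*her* is a pronoun, so Principle B applies: it must be free in its binding domain.
Binding domain of *her₅*: the embedded TP, whose subject is Odette₃.
*Aisha₁* c-commands the pronoun but from outside its binding domain, and is not c-commanded by it → coindexation permitted.
*Leila₂* c-commands the pronoun but from outside its binding domain, and is not c-commanded by it → coindexation permitted.
*Odette₃* c-commands the pronoun within its binding domain → coindexation would violate Principle B.
*Selin₄*: the pronoun c-commands this R-expression → coindexation would violate Principle C on *Selin₄*.

{1, 2}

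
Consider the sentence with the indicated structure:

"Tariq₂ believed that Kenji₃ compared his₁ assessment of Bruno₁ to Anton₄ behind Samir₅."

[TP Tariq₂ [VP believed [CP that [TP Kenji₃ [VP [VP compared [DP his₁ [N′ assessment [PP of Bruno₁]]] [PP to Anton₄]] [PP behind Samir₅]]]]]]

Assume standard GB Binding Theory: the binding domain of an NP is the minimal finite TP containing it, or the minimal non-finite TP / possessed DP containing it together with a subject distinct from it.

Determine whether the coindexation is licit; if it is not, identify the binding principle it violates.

The two coindexed NPs are *his₁* and *Bruno₁*.
*Bruno₁* is an R-expression. Principle C requires it to be free everywhere.
*his₁* c-commands it and carries the same index.
The R-expression is bound → Principle C violation.

Principle C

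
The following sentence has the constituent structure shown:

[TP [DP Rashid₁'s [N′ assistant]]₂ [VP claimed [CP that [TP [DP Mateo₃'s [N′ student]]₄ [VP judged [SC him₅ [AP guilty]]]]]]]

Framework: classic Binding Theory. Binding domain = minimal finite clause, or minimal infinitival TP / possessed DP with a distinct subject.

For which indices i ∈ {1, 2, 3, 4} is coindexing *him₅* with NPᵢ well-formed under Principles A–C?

{1, 2, 3}

*him* is a pronoun, so Principle B applies: it must be free in its binding domain.
Binding domain of *him₅*: the embedded TP, whose subject is [Mateo₃'s student]₄.
*Rashid₁* and the pronoun do not c-command one another → neither Principle B nor Principle C is at stake; coindexation permitted.
*[Rashid₁'s assistant]₂* c-commands the pronoun but from outside its binding domain, and is not c-commanded by it → coindexation permitted.
*Mateo₃* and the pronoun do not c-command one another → neither Principle B nor Principle C is at stake; coindexation permitted.
*[Mateo₃'s student]₄* c-commands the pronoun within its binding domain → coindexation would violate Principle B.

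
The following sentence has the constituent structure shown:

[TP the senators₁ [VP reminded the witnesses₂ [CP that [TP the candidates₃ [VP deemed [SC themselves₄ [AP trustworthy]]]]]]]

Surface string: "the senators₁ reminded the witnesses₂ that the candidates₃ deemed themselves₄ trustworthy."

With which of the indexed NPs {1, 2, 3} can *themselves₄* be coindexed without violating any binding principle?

*themselves* is an anaphor, so Principle A applies: it must be bound in its binding domain.
Binding domain of *themselves₄*: the embedded TP, whose subject is the candidates₃.
*the senators₁* c-commands the anaphor but is outside its binding domain → cannot satisfy Principle A.
*the witnesses₂* c-commands the anaphor but is outside its binding domain → cannot satisfy Principle A.
*the candidates₃* c-commands the anaphor within its binding domain → licit binder.

{3}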